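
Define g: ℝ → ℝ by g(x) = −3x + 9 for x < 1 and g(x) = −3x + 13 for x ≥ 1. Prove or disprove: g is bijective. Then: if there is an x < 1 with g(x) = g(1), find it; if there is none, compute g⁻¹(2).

Both pieces are strictly decreasing (slopes −3 and −3), so each is injective on its own interval.
The left piece maps (−∞, 1) onto (6, ∞); the right piece maps [1, ∞) onto (−∞, 10].
These images overlap. In particular g(1) = 10 (right piece), and solving −3x + 9 = 10 on the left piece gives x = −1/3 < 1.
So g(−1/3) = g(1) with −1/3 ≠ 1, and g is not injective, hence not bijective. This x = −1/3 is the requested value below 1.

-1/3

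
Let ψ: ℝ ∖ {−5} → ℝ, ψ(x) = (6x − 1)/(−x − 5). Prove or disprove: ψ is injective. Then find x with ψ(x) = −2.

Suppose ψ(x_1) = ψ(x_2). Cross-multiplying: (6x_1 − 1)(−x_2 − 5) = (6x_2 − 1)(−x_1 − 5).
Expanding both sides and cancelling the symmetric terms leaves −31·(x_1 − x_2) = 0. Since −31 ≠ 0, x_1 = x_2. Hence ψ is injective.
Solving ψ(x) = −2: cross-multiplying gives 6x − 1 = −2(−x − 5), which rearranges to 4x = 11, so x = 11/4.

11/4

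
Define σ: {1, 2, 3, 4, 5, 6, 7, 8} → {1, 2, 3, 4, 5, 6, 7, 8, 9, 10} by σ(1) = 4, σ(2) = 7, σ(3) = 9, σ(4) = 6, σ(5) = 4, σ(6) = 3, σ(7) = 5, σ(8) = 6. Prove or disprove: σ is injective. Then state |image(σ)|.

σ(1) = 4 = σ(5) with 1 ≠ 5, so σ is not injective.
The image of σ is {3, 4, 5, 6, 7, 9}, which has 6 elements.

6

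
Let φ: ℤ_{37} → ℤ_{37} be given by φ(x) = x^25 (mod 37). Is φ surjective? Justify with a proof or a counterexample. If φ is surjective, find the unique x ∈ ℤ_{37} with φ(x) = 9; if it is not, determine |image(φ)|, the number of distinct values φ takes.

12

Since 37 is prime, the nonzero elements of ℤ_{37} form a cyclic group of order 36.
As gcd(25, 36) = 1, raising to the 25th power is a bijection on this group: if a^25 ≡ b^25 then (ab^{−1})^25 = 1, and the only element of order dividing gcd(25, 36) = 1 is 1, so a = b.
With φ(0) = 0 this makes φ injective on all of ℤ_{37}, hence bijective (finite equal-size domain and codomain). In particular φ is surjective.
Since φ is surjective, we find the preimage of 9. The inverse of x ↦ x^25 on (ℤ_{37})^× is x ↦ x^13, because 25·13 = 325 = 9·36 + 1 ≡ 1 (mod 36) and x^{36} = 1 for x ≠ 0 (Fermat). So φ⁻¹(9) = 9^13 mod 37.
Repeated squaring mod 37: 9^1 ≡ 9, 9^2 ≡ 9² = 81 ≡ 7, 9^4 ≡ 7² = 49 ≡ 12, 9^8 ≡ 12² = 144 ≡ 33. Since 13 = 8 + 4 + 1, 9^13 ≡ 33·12·9: 33·12 = 396 ≡ 26, then 26·9 = 234 ≡ 12. So 9^13 ≡ 12 (mod 37).
Hence φ⁻¹(9) = 12.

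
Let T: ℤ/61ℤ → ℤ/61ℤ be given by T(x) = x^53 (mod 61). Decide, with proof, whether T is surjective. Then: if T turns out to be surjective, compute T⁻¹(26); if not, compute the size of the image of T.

Since 61 is prime, the nonzero elements of ℤ/61ℤ form a cyclic group of order 60.
As gcd(53, 60) = 1, raising to the 53rd power is a bijection on this group: if u^53 ≡ v^53 then (uv^{−1})^53 = 1, and the only element of order dividing gcd(53, 60) = 1 is 1, so u = v.
With T(0) = 0 this makes T injective on all of ℤ/61ℤ, hence bijective (finite equal-size domain and codomain). In particular T is surjective.
Since T is surjective, we find the preimage of 26. The inverse of x ↦ x^53 on (ℤ/61ℤ)^× is x ↦ x^17, because 53·17 = 901 = 15·60 + 1 ≡ 1 (mod 60) and x^{60} = 1 for x ≠ 0 (Fermat). So T⁻¹(26) = 26^17 mod 61.
Repeated squaring mod 61: 26^1 ≡ 26, 26^2 ≡ 26² = 676 ≡ 5, 26^4 ≡ 5² = 25, 26^8 ≡ 25² = 625 ≡ 15, 26^16 ≡ 15² = 225 ≡ 42. Since 17 = 16 + 1, 26^17 ≡ 42·26: 42·26 = 1092 ≡ 55. So 26^17 ≡ 55 (mod 61).
Hence T⁻¹(26) = 55.

55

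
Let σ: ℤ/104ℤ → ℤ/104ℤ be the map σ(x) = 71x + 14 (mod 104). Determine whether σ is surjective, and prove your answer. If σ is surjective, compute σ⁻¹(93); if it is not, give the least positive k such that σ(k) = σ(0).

89

Since gcd(71, 104) = 1, 71 is invertible modulo 104. Euclid's algorithm: 104 = 1·71 + 33, 71 = 2·33 + 5, 33 = 6·5 + 3, 5 = 1·3 + 2, 3 = 1·2 + 1; back-substituting gives 1 = 63·71 − 43·104, so 71⁻¹ ≡ 63 (mod 104).
Then y ↦ 63(y − 14) is a two-sided inverse to σ, so every y ∈ ℤ/104ℤ has a preimage.
Therefore σ is surjective.
Since σ is surjective, we find σ⁻¹(93): we need 71x ≡ 93 − 14 ≡ 79 (mod 104). Using 71⁻¹ = 63: x ≡ 63·79 = 4977 = 47·104 + 89, so x = 89.
Check: σ(89) = 71·89 + 14 = 6333 = 60·104 + 93 ≡ 93 (mod 104).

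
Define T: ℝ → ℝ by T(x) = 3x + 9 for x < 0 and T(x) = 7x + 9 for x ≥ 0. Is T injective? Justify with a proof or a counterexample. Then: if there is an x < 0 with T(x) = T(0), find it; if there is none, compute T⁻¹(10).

Both pieces are strictly increasing (slopes 3 and 7), so each is injective on its own interval.
The left piece maps (−∞, 0) onto (−∞, 9); the right piece maps [0, ∞) onto [9, ∞).
These images are disjoint, so no value is attained by both pieces. Hence T is injective.
Because the two images are disjoint, no x < 0 has T(x) = T(0), so we compute T⁻¹(10): 10 lies in [9, ∞), so solve 7x + 9 = 10: x = (10 − 9)/7 = 1/7.

1/7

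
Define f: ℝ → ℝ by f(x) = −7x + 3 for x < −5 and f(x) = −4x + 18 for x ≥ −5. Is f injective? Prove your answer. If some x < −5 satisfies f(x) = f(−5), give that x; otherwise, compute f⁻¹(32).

Both pieces are strictly decreasing (slopes −7 and −4), so each is injective on its own interval.
The left piece maps (−∞, −5) onto (38, ∞); the right piece maps [−5, ∞) onto (−∞, 38].
These images are disjoint, so no value is attained by both pieces. Thus f is injective.
Because the two images are disjoint, no x < −5 has f(x) = f(−5), so we compute f⁻¹(32): 32 lies in (−∞, 38], so solve −4x + 18 = 32: x = (32 − 18)/(−4) = −7/2.

-7/2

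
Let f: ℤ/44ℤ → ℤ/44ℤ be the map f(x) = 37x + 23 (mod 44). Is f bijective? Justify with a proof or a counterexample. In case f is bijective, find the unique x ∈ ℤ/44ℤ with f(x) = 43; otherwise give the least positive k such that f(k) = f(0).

Recall that f is injective if f(u) = f(v) implies u = v.
Suppose f(u) = f(v) in ℤ/44ℤ. Then 37u + 23 ≡ 37v + 23 (mod 44), so 37(u − v) ≡ 0 (mod 44).
Since gcd(37, 44) = 1, 37 is invertible modulo 44, hence u − v ≡ 0 (mod 44), i.e. u = v.
We now compute 37⁻¹ mod 44 explicitly. Euclid's algorithm: 44 = 1·37 + 7, 37 = 5·7 + 2, 7 = 3·2 + 1; back-substituting gives 1 = 25·37 − 21·44, so 37⁻¹ ≡ 25 (mod 44).
Then y ↦ 25(y − 23) is a two-sided inverse to f, so every y ∈ ℤ/44ℤ has a preimage.
Therefore f is bijective.
Since f is bijective, we find f⁻¹(43): we need 37x ≡ 43 − 23 ≡ 20 (mod 44). Using 37⁻¹ = 25: x ≡ 25·20 = 500 = 11·44 + 16, so x = 16.
Check: f(16) = 37·16 + 23 = 615 = 13·44 + 43 ≡ 43 (mod 44).

16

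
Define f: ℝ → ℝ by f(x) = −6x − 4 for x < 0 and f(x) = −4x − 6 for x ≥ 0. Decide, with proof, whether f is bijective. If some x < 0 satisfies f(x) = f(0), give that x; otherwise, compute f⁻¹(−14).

Both pieces are strictly decreasing (slopes −6 and −4), so each is injective on its own interval.
The left piece maps (−∞, 0) onto (−4, ∞); the right piece maps [0, ∞) onto (−∞, −6].
The images leave a gap (−4 has no preimage), so f is not surjective, hence not bijective.
Because the two images are disjoint, no x < 0 has f(x) = f(0), so we compute f⁻¹(−14): −14 lies in (−∞, −6], so solve −4x − 6 = −14: x = (−14 + 6)/(−4) = 2.

2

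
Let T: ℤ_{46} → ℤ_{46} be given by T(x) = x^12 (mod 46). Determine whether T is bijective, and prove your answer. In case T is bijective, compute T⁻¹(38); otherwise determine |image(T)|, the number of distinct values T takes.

24

T(22): Repeated squaring mod 46: 22^1 ≡ 22, 22^2 ≡ 22² = 484 ≡ 24, 22^4 ≡ 24² = 576 ≡ 24, 22^8 ≡ 24² = 576 ≡ 24. Since 12 = 8 + 4, 22^12 ≡ 24·24: 24·24 = 576 ≡ 24. So 22^12 ≡ 24 (mod 46).
T(24): Repeated squaring mod 46: 24^1 ≡ 24, 24^2 ≡ 24² = 576 ≡ 24, 24^4 ≡ 24² = 576 ≡ 24, 24^8 ≡ 24² = 576 ≡ 24. Since 12 = 8 + 4, 24^12 ≡ 24·24: 24·24 = 576 ≡ 24. So 24^12 ≡ 24 (mod 46).
So T(22) = T(24) = 24 while 22 ≠ 24, therefore T is not injective, hence not bijective.
Since T is not bijective, we determine |image(T)|. Computing x^12 mod 46 for each x (by repeated squaring, reducing mod 46 at every step), the values T(0), T(1), …, T(45) are: 0, 1, 2, 3, 4, 41, 6, 39, 8, 9, 36, 35, 12, 13, 32, 31, 16, 29, 18, 27, 26, 25, 24, 23, 24, 25, 26, 27, 18, 29, 16, 31, 32, 13, 12, 35, 36, 9, 8, 39, 6, 41, 4, 3, 2, 1.
The distinct values are {0, 1, 2, 3, 4, 6, 8, 9, 12, 13, 16, 18, 23, 24, 25, 26, 27, 29, 31, 32, 35, 36, 39, 41}; there are 24 of them.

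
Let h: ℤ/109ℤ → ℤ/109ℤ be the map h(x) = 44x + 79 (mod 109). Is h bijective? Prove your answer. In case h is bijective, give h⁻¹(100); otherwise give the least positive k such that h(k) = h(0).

If h(x_1) = h(x_2), then 44x_1 ≡ 44x_2 (mod 109). Because gcd(44, 109) = 1, we may cancel 44 to get x_1 ≡ x_2 (mod 109).
We now compute 44⁻¹ mod 109 explicitly. Euclid's algorithm: 109 = 2·44 + 21, 44 = 2·21 + 2, 21 = 10·2 + 1; back-substituting gives 1 = 57·44 − 23·109, so 44⁻¹ ≡ 57 (mod 109).
Then y ↦ 57(y − 79) is a two-sided inverse to h, so every y ∈ ℤ/109ℤ has a preimage.
Therefore h is bijective.
Since h is bijective, we find h⁻¹(100): we need 44x ≡ 100 − 79 ≡ 21 (mod 109). Using 44⁻¹ = 57: x ≡ 57·21 = 1197 = 10·109 + 107, so x = 107.
Check: h(107) = 44·107 + 79 = 4787 = 43·109 + 100 ≡ 100 (mod 109).

107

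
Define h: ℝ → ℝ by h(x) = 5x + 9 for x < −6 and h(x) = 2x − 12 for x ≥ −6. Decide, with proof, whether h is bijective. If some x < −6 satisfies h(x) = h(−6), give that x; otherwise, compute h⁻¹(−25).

-33/5

Both pieces are strictly increasing (slopes 5 and 2), so each is injective on its own interval.
The left piece maps (−∞, −6) onto (−∞, −21); the right piece maps [−6, ∞) onto [−24, ∞).
These images overlap. In particular h(−6) = −24 (right piece), and solving 5x + 9 = −24 on the left piece gives x = −33/5 < −6.
So h(−33/5) = h(−6) with −33/5 ≠ −6, and h is not injective, hence not bijective. This x = −33/5 is the requested value below −6.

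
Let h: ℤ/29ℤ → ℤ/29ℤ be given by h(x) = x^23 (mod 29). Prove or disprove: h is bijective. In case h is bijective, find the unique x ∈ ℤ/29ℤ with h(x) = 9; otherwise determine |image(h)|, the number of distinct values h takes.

22

Since 29 is prime, the nonzero elements of ℤ/29ℤ form a cyclic group of order 28.
As gcd(23, 28) = 1, raising to the 23rd power is a bijection on this group: if u^23 ≡ v^23 then (uv^{−1})^23 = 1, and the only element of order dividing gcd(23, 28) = 1 is 1, so u = v.
With h(0) = 0 this makes h injective on all of ℤ/29ℤ, hence bijective (finite equal-size domain and codomain). In particular h is bijective.
Since h is bijective, we find the preimage of 9. The inverse of x ↦ x^23 on (ℤ/29ℤ)^× is x ↦ x^11, because 23·11 = 253 = 9·28 + 1 ≡ 1 (mod 28) and x^{28} = 1 for x ≠ 0 (Fermat). So h⁻¹(9) = 9^11 mod 29.
Repeated squaring mod 29: 9^1 ≡ 9, 9^2 ≡ 9² = 81 ≡ 23, 9^4 ≡ 23² = 529 ≡ 7, 9^8 ≡ 7² = 49 ≡ 20. Since 11 = 8 + 2 + 1, 9^11 ≡ 20·23·9: 20·23 = 460 ≡ 25, then 25·9 = 225 ≡ 22. So 9^11 ≡ 22 (mod 29).
Hence h⁻¹(9) = 22.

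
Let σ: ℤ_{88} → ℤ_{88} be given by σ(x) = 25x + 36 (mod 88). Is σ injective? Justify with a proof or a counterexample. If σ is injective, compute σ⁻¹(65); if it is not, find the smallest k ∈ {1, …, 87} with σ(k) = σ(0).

Suppose σ(u) = σ(v) in ℤ_{88}. Then 25u + 36 ≡ 25v + 36 (mod 88), thus 25(u − v) ≡ 0 (mod 88).
Since gcd(25, 88) = 1, 25 is invertible modulo 88, thus u − v ≡ 0 (mod 88), i.e. u = v.
Hence σ is injective.
We now compute 25⁻¹ mod 88 explicitly. Euclid's algorithm: 88 = 3·25 + 13, 25 = 1·13 + 12, 13 = 1·12 + 1; back-substituting gives 1 = 81·25 − 23·88, so 25⁻¹ ≡ 81 (mod 88).
Since σ is injective, we find σ⁻¹(65): we need 25x ≡ 65 − 36 ≡ 29 (mod 88). Using 25⁻¹ = 81: x ≡ 81·29 = 2349 = 26·88 + 61, so x = 61.
Check: σ(61) = 25·61 + 36 = 1561 = 17·88 + 65 ≡ 65 (mod 88).

61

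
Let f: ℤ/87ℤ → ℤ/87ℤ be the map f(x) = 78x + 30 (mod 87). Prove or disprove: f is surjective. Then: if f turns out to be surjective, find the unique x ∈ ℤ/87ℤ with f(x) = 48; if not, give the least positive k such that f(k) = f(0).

29

Since gcd(78, 87) = 3, we have 78x ≡ 0 (mod 3) for all x, so f(x) ≡ 0 (mod 3).
But 1 ≢ 0 (mod 3), so 1 ∈ ℤ/87ℤ has no preimage. So f is not surjective.
Since f is not surjective, we find the least positive k with f(k) = f(0): this means 78k ≡ 0 (mod 87), i.e. 87 ∣ 78k. Since gcd(78, 87) = 3, dividing through by 3 this holds exactly when 29 ∣ 26k, and as gcd(26, 29) = 1, exactly when 29 ∣ k.
The smallest positive such k is 29.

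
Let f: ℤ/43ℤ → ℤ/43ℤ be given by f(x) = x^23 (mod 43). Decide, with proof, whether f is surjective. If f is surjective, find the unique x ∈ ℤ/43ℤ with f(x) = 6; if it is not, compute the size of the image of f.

Since 43 is prime, the nonzero elements of ℤ/43ℤ form a cyclic group of order 42.
As gcd(23, 42) = 1, raising to the 23rd power is a bijection on this group: if s^23 ≡ t^23 then (st^{−1})^23 = 1, and the only element of order dividing gcd(23, 42) = 1 is 1, so s = t.
With f(0) = 0 this makes f injective on all of ℤ/43ℤ, hence bijective (finite equal-size domain and codomain). In particular f is surjective.
Since f is surjective, we find the preimage of 6. The inverse of x ↦ x^23 on (ℤ/43ℤ)^× is x ↦ x^11, because 23·11 = 253 = 6·42 + 1 ≡ 1 (mod 42) and x^{42} = 1 for x ≠ 0 (Fermat). So f⁻¹(6) = 6^11 mod 43.
Repeated squaring mod 43: 6^1 ≡ 6, 6^2 ≡ 6² = 36, 6^4 ≡ 36² = 1296 ≡ 6, 6^8 ≡ 6² = 36. Since 11 = 8 + 2 + 1, 6^11 ≡ 36·36·6: 36·36 = 1296 ≡ 6, then 6·6 = 36. So 6^11 ≡ 36 (mod 43).
Hence f⁻¹(6) = 36.

36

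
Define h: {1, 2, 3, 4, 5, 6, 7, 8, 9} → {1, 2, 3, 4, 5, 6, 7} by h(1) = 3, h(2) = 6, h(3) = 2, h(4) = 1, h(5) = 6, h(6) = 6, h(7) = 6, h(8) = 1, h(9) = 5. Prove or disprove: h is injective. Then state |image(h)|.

h(2) = 6 = h(5) with 2 ≠ 5, so h is not injective.
The image of h is {1, 2, 3, 5, 6}, which has 5 elements.

5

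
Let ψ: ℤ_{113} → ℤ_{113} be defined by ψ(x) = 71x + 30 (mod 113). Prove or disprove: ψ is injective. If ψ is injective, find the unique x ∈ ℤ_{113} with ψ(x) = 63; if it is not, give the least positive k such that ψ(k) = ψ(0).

88

Recall: ψ is injective if ψ(x_1) = ψ(x_2) implies x_1 = x_2.
If ψ(x_1) = ψ(x_2), then 71x_1 ≡ 71x_2 (mod 113). Because gcd(71, 113) = 1, we may cancel 71 to get x_1 ≡ x_2 (mod 113).
Hence ψ is injective.
We now compute 71⁻¹ mod 113 explicitly. Euclid's algorithm: 113 = 1·71 + 42, 71 = 1·42 + 29, 42 = 1·29 + 13, 29 = 2·13 + 3, 13 = 4·3 + 1; back-substituting gives 1 = 78·71 − 49·113, so 71⁻¹ ≡ 78 (mod 113).
Since ψ is injective, we find ψ⁻¹(63): we need 71x ≡ 63 − 30 ≡ 33 (mod 113). Using 71⁻¹ = 78: x ≡ 78·33 = 2574 = 22·113 + 88, so x = 88.
Check: ψ(88) = 71·88 + 30 = 6278 = 55·113 + 63 ≡ 63 (mod 113).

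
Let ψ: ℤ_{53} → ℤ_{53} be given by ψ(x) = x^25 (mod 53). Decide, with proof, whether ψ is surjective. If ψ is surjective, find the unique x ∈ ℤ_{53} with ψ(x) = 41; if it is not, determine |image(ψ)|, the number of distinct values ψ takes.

Since 53 is prime, the nonzero elements of ℤ_{53} form a cyclic group of order 52.
As gcd(25, 52) = 1, raising to the 25th power is a bijection on this group: if u^25 ≡ v^25 then (uv^{−1})^25 = 1, and the only element of order dividing gcd(25, 52) = 1 is 1, so u = v.
With ψ(0) = 0 this makes ψ injective on all of ℤ_{53}, hence bijective (finite equal-size domain and codomain). In particular ψ is surjective.
Since ψ is surjective, we find the preimage of 41. The inverse of x ↦ x^25 on (ℤ_{53})^× is x ↦ x^25, because 25·25 = 625 = 12·52 + 1 ≡ 1 (mod 52) and x^{52} = 1 for x ≠ 0 (Fermat). So ψ⁻¹(41) = 41^25 mod 53.
Repeated squaring mod 53: 41^1 ≡ 41, 41^2 ≡ 41² = 1681 ≡ 38, 41^4 ≡ 38² = 1444 ≡ 13, 41^8 ≡ 13² = 169 ≡ 10, 41^16 ≡ 10² = 100 ≡ 47. Since 25 = 16 + 8 + 1, 41^25 ≡ 47·10·41: 47·10 = 470 ≡ 46, then 46·41 = 1886 ≡ 31. So 41^25 ≡ 31 (mod 53).
Hence ψ⁻¹(41) = 31.

31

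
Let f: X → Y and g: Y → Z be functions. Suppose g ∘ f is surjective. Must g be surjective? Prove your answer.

Let c ∈ Z. Since g ∘ f is surjective, some a ∈ X has g(f(a)) = c. Then b = f(a) ∈ Y satisfies g(b) = c. So g is surjective.

surjective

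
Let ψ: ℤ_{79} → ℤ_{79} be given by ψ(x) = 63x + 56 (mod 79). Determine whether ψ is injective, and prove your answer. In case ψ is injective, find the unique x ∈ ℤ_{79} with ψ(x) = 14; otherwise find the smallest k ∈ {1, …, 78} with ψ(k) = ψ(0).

Recall: ψ is injective when ψ(a) = ψ(b) forces a = b.
Suppose ψ(a) = ψ(b) in ℤ_{79}. Then 63a + 56 ≡ 63b + 56 (mod 79), hence 63(a − b) ≡ 0 (mod 79).
Since gcd(63, 79) = 1, 63 is invertible modulo 79, therefore a − b ≡ 0 (mod 79), i.e. a = b.
Therefore ψ is injective.
We now compute 63⁻¹ mod 79 explicitly. Euclid's algorithm: 79 = 1·63 + 16, 63 = 3·16 + 15, 16 = 1·15 + 1; back-substituting gives 1 = 74·63 − 59·79, so 63⁻¹ ≡ 74 (mod 79).
Since ψ is injective, we find ψ⁻¹(14): we need 63x ≡ 14 − 56 ≡ 37 (mod 79). Using 63⁻¹ = 74: x ≡ 74·37 = 2738 = 34·79 + 52, so x = 52.
Check: ψ(52) = 63·52 + 56 = 3332 = 42·79 + 14 ≡ 14 (mod 79).

52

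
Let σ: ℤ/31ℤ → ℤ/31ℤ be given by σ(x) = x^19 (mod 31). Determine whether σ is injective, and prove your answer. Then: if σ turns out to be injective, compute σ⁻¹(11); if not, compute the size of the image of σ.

22

Since 31 is prime, the nonzero elements of ℤ/31ℤ form a cyclic group of order 30.
As gcd(19, 30) = 1, raising to the 19th power is a bijection on this group: if s^19 ≡ t^19 then (st^{−1})^19 = 1, and the only element of order dividing gcd(19, 30) = 1 is 1, so s = t.
With σ(0) = 0 this makes σ injective on all of ℤ/31ℤ, hence bijective (finite equal-size domain and codomain). In particular σ is injective.
Since σ is injective, we find the preimage of 11. The inverse of x ↦ x^19 on (ℤ/31ℤ)^× is x ↦ x^19, because 19·19 = 361 = 12·30 + 1 ≡ 1 (mod 30) and x^{30} = 1 for x ≠ 0 (Fermat). So σ⁻¹(11) = 11^19 mod 31.
Repeated squaring mod 31: 11^1 ≡ 11, 11^2 ≡ 11² = 121 ≡ 28, 11^4 ≡ 28² = 784 ≡ 9, 11^8 ≡ 9² = 81 ≡ 19, 11^16 ≡ 19² = 361 ≡ 20. Since 19 = 16 + 2 + 1, 11^19 ≡ 20·28·11: 20·28 = 560 ≡ 2, then 2·11 = 22. So 11^19 ≡ 22 (mod 31).
Hence σ⁻¹(11) = 22.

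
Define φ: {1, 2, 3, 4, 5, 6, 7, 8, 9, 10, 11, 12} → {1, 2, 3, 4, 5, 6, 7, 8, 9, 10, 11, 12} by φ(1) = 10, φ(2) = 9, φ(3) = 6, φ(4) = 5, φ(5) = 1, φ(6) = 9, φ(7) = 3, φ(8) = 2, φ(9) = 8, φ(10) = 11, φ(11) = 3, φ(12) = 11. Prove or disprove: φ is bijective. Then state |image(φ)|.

9

φ(2) = 9 = φ(6) with 2 ≠ 6, so φ is not injective, hence not bijective.
The image of φ is {1, 2, 3, 5, 6, 8, 9, 10, 11}, which has 9 elements.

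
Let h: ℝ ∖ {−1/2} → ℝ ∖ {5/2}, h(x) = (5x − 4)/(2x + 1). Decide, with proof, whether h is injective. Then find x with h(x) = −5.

Suppose h(a) = h(b). Cross-multiplying: (5a − 4)(2b + 1) = (5b − 4)(2a + 1).
Expanding both sides and cancelling the symmetric terms leaves 13·(a − b) = 0. Since 13 ≠ 0, a = b. Therefore h is injective.
Solving h(x) = −5: cross-multiplying gives 5x − 4 = −5(2x + 1), which rearranges to 15x = −1, so x = −1/15.

-1/15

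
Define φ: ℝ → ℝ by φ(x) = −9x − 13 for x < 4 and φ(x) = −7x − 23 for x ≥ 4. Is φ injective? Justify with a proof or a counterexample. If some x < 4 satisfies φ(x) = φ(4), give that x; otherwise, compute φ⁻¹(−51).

Both pieces are strictly decreasing (slopes −9 and −7), so each is injective on its own interval.
The left piece maps (−∞, 4) onto (−49, ∞); the right piece maps [4, ∞) onto (−∞, −51].
These images are disjoint, so no value is attained by both pieces. Hence φ is injective.
Because the two images are disjoint, no x < 4 has φ(x) = φ(4), so we compute φ⁻¹(−51): −51 lies in (−∞, −51], so solve −7x − 23 = −51: x = (−51 + 23)/(−7) = 4.

4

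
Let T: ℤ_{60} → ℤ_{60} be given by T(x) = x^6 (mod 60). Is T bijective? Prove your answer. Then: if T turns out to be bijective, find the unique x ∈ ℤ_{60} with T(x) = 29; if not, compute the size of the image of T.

12

T(2): Repeated squaring mod 60: 2^1 ≡ 2, 2^2 ≡ 2² = 4, 2^4 ≡ 4² = 16. Since 6 = 4 + 2, 2^6 ≡ 16·4: 16·4 = 64 ≡ 4. So 2^6 ≡ 4 (mod 60).
T(8): Repeated squaring mod 60: 8^1 ≡ 8, 8^2 ≡ 8² = 64 ≡ 4, 8^4 ≡ 4² = 16. Since 6 = 4 + 2, 8^6 ≡ 16·4: 16·4 = 64 ≡ 4. So 8^6 ≡ 4 (mod 60).
So T(2) = T(8) = 4 while 2 ≠ 8, hence T is not injective, hence not bijective.
Since T is not bijective, we determine |image(T)|. Computing x^6 mod 60 for each x (by repeated squaring, reducing mod 60 at every step), the values T(0), T(1), …, T(59) are: 0, 1, 4, 9, 16, 25, 36, 49, 4, 21, 40, 1, 24, 49, 16, 45, 16, 49, 24, 1, 40, 21, 4, 49, 36, 25, 16, 9, 4, 1, 0, 1, 4, 9, 16, 25, 36, 49, 4, 21, 40, 1, 24, 49, 16, 45, 16, 49, 24, 1, 40, 21, 4, 49, 36, 25, 16, 9, 4, 1.
The distinct values are {0, 1, 4, 9, 16, 21, 24, 25, 36, 40, 45, 49}; there are 12 of them.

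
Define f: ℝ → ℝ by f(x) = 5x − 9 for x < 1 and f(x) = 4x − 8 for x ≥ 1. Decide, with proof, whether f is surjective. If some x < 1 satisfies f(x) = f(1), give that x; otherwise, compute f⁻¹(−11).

Both pieces are strictly increasing (slopes 5 and 4), so each is injective on its own interval.
The left piece maps (−∞, 1) onto (−∞, −4); the right piece maps [1, ∞) onto [−4, ∞).
These images together cover ℝ, so f is surjective.
Because the two images are disjoint, no x < 1 has f(x) = f(1), so we compute f⁻¹(−11): −11 lies in (−∞, −4), so solve 5x − 9 = −11: x = (−11 + 9)/5 = −2/5.

-2/5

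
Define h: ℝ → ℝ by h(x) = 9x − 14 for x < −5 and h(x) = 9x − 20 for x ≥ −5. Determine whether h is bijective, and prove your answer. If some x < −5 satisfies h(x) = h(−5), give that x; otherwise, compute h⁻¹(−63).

Both pieces are strictly increasing (slopes 9 and 9), so each is injective on its own interval.
The left piece maps (−∞, −5) onto (−∞, −59); the right piece maps [−5, ∞) onto [−65, ∞).
These images overlap. In particular h(−5) = −65 (right piece), and solving 9x − 14 = −65 on the left piece gives x = −17/3 < −5.
So h(−17/3) = h(−5) with −17/3 ≠ −5, and h is not injective, hence not bijective. This x = −17/3 is the requested value below −5.

-17/3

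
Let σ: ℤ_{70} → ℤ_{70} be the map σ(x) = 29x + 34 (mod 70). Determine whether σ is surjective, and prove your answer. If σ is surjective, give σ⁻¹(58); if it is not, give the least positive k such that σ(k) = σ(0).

66

Recall: σ is surjective if every y in the codomain equals σ(x) for some x in the domain.
Since gcd(29, 70) = 1, 29 is invertible modulo 70. Euclid's algorithm: 70 = 2·29 + 12, 29 = 2·12 + 5, 12 = 2·5 + 2, 5 = 2·2 + 1; back-substituting gives 1 = 29·29 − 12·70, so 29⁻¹ ≡ 29 (mod 70).
For any y ∈ ℤ_{70}, x = 29(y − 34) mod 70 satisfies σ(x) = 29·29(y − 34) + 34 ≡ y (since 29·29 ≡ 1 mod 70). So every y has a preimage.
Therefore σ is surjective.
Since σ is surjective, we find σ⁻¹(58): we need 29x ≡ 58 − 34 ≡ 24 (mod 70). Using 29⁻¹ = 29: x ≡ 29·24 = 696 = 9·70 + 66, so x = 66.
Check: σ(66) = 29·66 + 34 = 1948 = 27·70 + 58 ≡ 58 (mod 70).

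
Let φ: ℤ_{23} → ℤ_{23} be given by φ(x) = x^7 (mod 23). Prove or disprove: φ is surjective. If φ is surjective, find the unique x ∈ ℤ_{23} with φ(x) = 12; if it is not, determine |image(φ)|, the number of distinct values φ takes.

8

Since 23 is prime, the nonzero elements of ℤ_{23} form a cyclic group of order 22.
As gcd(7, 22) = 1, raising to the 7th power is a bijection on this group: if s^7 ≡ t^7 then (st^{−1})^7 = 1, and the only element of order dividing gcd(7, 22) = 1 is 1, so s = t.
With φ(0) = 0 this makes φ injective on all of ℤ_{23}, hence bijective (finite equal-size domain and codomain). In particular φ is surjective.
Since φ is surjective, we find the preimage of 12. The inverse of x ↦ x^7 on (ℤ_{23})^× is x ↦ x^19, because 7·19 = 133 = 6·22 + 1 ≡ 1 (mod 22) and x^{22} = 1 for x ≠ 0 (Fermat). So φ⁻¹(12) = 12^19 mod 23.
Repeated squaring mod 23: 12^1 ≡ 12, 12^2 ≡ 12² = 144 ≡ 6, 12^4 ≡ 6² = 36 ≡ 13, 12^8 ≡ 13² = 169 ≡ 8, 12^16 ≡ 8² = 64 ≡ 18. Since 19 = 16 + 2 + 1, 12^19 ≡ 18·6·12: 18·6 = 108 ≡ 16, then 16·12 = 192 ≡ 8. So 12^19 ≡ 8 (mod 23).
Hence φ⁻¹(12) = 8.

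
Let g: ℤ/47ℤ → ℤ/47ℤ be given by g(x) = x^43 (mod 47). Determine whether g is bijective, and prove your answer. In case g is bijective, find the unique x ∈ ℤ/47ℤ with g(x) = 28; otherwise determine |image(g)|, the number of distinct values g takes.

Since 47 is prime, the nonzero elements of ℤ/47ℤ form a cyclic group of order 46.
As gcd(43, 46) = 1, raising to the 43rd power is a bijection on this group: if s^43 ≡ t^43 then (st^{−1})^43 = 1, and the only element of order dividing gcd(43, 46) = 1 is 1, so s = t.
With g(0) = 0 this makes g injective on all of ℤ/47ℤ, hence bijective (finite equal-size domain and codomain). In particular g is bijective.
Since g is bijective, we find the preimage of 28. The inverse of x ↦ x^43 on (ℤ/47ℤ)^× is x ↦ x^15, because 43·15 = 645 = 14·46 + 1 ≡ 1 (mod 46) and x^{46} = 1 for x ≠ 0 (Fermat). So g⁻¹(28) = 28^15 mod 47.
Repeated squaring mod 47: 28^1 ≡ 28, 28^2 ≡ 28² = 784 ≡ 32, 28^4 ≡ 32² = 1024 ≡ 37, 28^8 ≡ 37² = 1369 ≡ 6. Since 15 = 8 + 4 + 2 + 1, 28^15 ≡ 6·37·32·28: 6·37 = 222 ≡ 34, then 34·32 = 1088 ≡ 7, then 7·28 = 196 ≡ 8. So 28^15 ≡ 8 (mod 47).
Hence g⁻¹(28) = 8.

8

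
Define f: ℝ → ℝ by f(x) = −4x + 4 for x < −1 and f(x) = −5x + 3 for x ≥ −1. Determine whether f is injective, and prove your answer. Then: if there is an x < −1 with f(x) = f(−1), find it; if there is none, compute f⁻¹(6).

Both pieces are strictly decreasing (slopes −4 and −5), so each is injective on its own interval.
The left piece maps (−∞, −1) onto (8, ∞); the right piece maps [−1, ∞) onto (−∞, 8].
These images are disjoint, so no value is attained by both pieces. So f is injective.
Because the two images are disjoint, no x < −1 has f(x) = f(−1), so we compute f⁻¹(6): 6 lies in (−∞, 8], so solve −5x + 3 = 6: x = (6 − 3)/(−5) = −3/5.

-3/5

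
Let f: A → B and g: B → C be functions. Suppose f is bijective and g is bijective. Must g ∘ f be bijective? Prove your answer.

Injectivity: if g(f(u)) = g(f(v)) then f(u) = f(v) (g injective) so u = v (f injective).
Surjectivity: for c ∈ C pick b with g(b) = c, then a with f(a) = b; then (g ∘ f)(a) = c.
So g ∘ f is bijective.

bijective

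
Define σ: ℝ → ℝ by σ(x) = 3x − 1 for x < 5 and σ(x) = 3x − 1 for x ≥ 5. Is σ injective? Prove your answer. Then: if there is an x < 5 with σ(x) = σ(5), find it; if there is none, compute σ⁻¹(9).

10/3

Both pieces are strictly increasing (slopes 3 and 3), so each is injective on its own interval.
The left piece maps (−∞, 5) onto (−∞, 14); the right piece maps [5, ∞) onto [14, ∞).
These images are disjoint, so no value is attained by both pieces. So σ is injective.
Because the two images are disjoint, no x < 5 has σ(x) = σ(5), so we compute σ⁻¹(9): 9 lies in (−∞, 14), so solve 3x − 1 = 9: x = (9 + 1)/3 = 10/3.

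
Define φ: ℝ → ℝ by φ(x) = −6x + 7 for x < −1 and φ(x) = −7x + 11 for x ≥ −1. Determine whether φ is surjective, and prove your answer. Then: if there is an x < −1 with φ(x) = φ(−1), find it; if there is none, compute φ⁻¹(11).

-11/6

Both pieces are strictly decreasing (slopes −6 and −7), so each is injective on its own interval.
The left piece maps (−∞, −1) onto (13, ∞); the right piece maps [−1, ∞) onto (−∞, 18].
The union (13, ∞) ∪ (−∞, 18] covers ℝ, so φ is surjective.
For the follow-up: the images overlap, so an x < −1 with φ(x) = φ(−1) exists. φ(−1) = 18; solving −6x + 7 = 18 for x < −1 gives x = (18 − 7)/(−6) = −11/6.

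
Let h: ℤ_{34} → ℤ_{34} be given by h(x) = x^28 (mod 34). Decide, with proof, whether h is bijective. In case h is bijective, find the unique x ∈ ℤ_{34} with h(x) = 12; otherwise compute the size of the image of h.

10

h(3): Repeated squaring mod 34: 3^1 ≡ 3, 3^2 ≡ 3² = 9, 3^4 ≡ 9² = 81 ≡ 13, 3^8 ≡ 13² = 169 ≡ 33, 3^16 ≡ 33² = 1089 ≡ 1. Since 28 = 16 + 8 + 4, 3^28 ≡ 1·33·13: 1·33 = 33, then 33·13 = 429 ≡ 21. So 3^28 ≡ 21 (mod 34).
h(5): Repeated squaring mod 34: 5^1 ≡ 5, 5^2 ≡ 5² = 25, 5^4 ≡ 25² = 625 ≡ 13, 5^8 ≡ 13² = 169 ≡ 33, 5^16 ≡ 33² = 1089 ≡ 1. Since 28 = 16 + 8 + 4, 5^28 ≡ 1·33·13: 1·33 = 33, then 33·13 = 429 ≡ 21. So 5^28 ≡ 21 (mod 34).
So h(3) = h(5) = 21 while 3 ≠ 5, hence h is not injective, hence not bijective.
Since h is not bijective, we determine |image(h)|. Computing x^28 mod 34 for each x (by repeated squaring, reducing mod 34 at every step), the values h(0), h(1), …, h(33) are: 0, 1, 16, 21, 18, 21, 30, 13, 16, 33, 30, 13, 4, 1, 4, 33, 18, 17, 18, 33, 4, 1, 4, 13, 30, 33, 16, 13, 30, 21, 18, 21, 16, 1.
The distinct values are {0, 1, 4, 13, 16, 17, 18, 21, 30, 33}; there are 10 of them.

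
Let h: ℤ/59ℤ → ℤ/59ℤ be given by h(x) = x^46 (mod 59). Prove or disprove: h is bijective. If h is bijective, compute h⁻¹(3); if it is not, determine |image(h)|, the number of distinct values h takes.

h(29): Repeated squaring mod 59: 29^1 ≡ 29, 29^2 ≡ 29² = 841 ≡ 15, 29^4 ≡ 15² = 225 ≡ 48, 29^8 ≡ 48² = 2304 ≡ 3, 29^16 ≡ 3² = 9, 29^32 ≡ 9² = 81 ≡ 22. Since 46 = 32 + 8 + 4 + 2, 29^46 ≡ 22·3·48·15: 22·3 = 66 ≡ 7, then 7·48 = 336 ≡ 41, then 41·15 = 615 ≡ 25. So 29^46 ≡ 25 (mod 59).
h(30): Repeated squaring mod 59: 30^1 ≡ 30, 30^2 ≡ 30² = 900 ≡ 15, 30^4 ≡ 15² = 225 ≡ 48, 30^8 ≡ 48² = 2304 ≡ 3, 30^16 ≡ 3² = 9, 30^32 ≡ 9² = 81 ≡ 22. Since 46 = 32 + 8 + 4 + 2, 30^46 ≡ 22·3·48·15: 22·3 = 66 ≡ 7, then 7·48 = 336 ≡ 41, then 41·15 = 615 ≡ 25. So 30^46 ≡ 25 (mod 59).
So h(29) = h(30) = 25 while 29 ≠ 30, so h is not injective, hence not bijective.
Since h is not bijective, we determine |image(h)|. Computing x^46 mod 59 for each x (by repeated squaring, reducing mod 59 at every step), the values h(0), h(1), …, h(58) are: 0, 1, 26, 19, 27, 36, 22, 46, 53, 7, 51, 45, 41, 17, 16, 35, 21, 9, 5, 20, 28, 48, 49, 12, 4, 57, 29, 15, 3, 25, 25, 3, 15, 29, 57, 4, 12, 49, 48, 28, 20, 5, 9, 21, 35, 16, 17, 41, 45, 51, 7, 53, 46, 22, 36, 27, 19, 26, 1.
The distinct values are {0, 1, 3, 4, 5, 7, 9, 12, 15, 16, 17, 19, 20, 21, 22, 25, 26, 27, 28, 29, 35, 36, 41, 45, 46, 48, 49, 51, 53, 57}; there are 30 of them.

30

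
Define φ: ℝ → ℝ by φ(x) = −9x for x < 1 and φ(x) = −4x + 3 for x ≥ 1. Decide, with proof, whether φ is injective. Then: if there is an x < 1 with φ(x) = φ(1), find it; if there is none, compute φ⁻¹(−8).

Both pieces are strictly decreasing (slopes −9 and −4), so each is injective on its own interval.
The left piece maps (−∞, 1) onto (−9, ∞); the right piece maps [1, ∞) onto (−∞, −1].
These images overlap. In particular φ(1) = −1 (right piece), and solving −9x = −1 on the left piece gives x = 1/9 < 1.
So φ(1/9) = φ(1) with 1/9 ≠ 1, and φ is not injective. This x = 1/9 is the requested value below 1.

1/9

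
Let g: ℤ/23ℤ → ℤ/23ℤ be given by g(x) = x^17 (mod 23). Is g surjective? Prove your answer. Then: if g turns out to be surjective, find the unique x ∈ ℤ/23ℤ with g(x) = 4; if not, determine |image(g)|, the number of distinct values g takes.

16

Since 23 is prime, the nonzero elements of ℤ/23ℤ form a cyclic group of order 22.
As gcd(17, 22) = 1, raising to the 17th power is a bijection on this group: if u^17 ≡ v^17 then (uv^{−1})^17 = 1, and the only element of order dividing gcd(17, 22) = 1 is 1, so u = v.
With g(0) = 0 this makes g injective on all of ℤ/23ℤ, hence bijective (finite equal-size domain and codomain). In particular g is surjective.
Since g is surjective, we find the preimage of 4. The inverse of x ↦ x^17 on (ℤ/23ℤ)^× is x ↦ x^13, because 17·13 = 221 = 10·22 + 1 ≡ 1 (mod 22) and x^{22} = 1 for x ≠ 0 (Fermat). So g⁻¹(4) = 4^13 mod 23.
Repeated squaring mod 23: 4^1 ≡ 4, 4^2 ≡ 4² = 16, 4^4 ≡ 16² = 256 ≡ 3, 4^8 ≡ 3² = 9. Since 13 = 8 + 4 + 1, 4^13 ≡ 9·3·4: 9·3 = 27 ≡ 4, then 4·4 = 16. So 4^13 ≡ 16 (mod 23).
Hence g⁻¹(4) = 16.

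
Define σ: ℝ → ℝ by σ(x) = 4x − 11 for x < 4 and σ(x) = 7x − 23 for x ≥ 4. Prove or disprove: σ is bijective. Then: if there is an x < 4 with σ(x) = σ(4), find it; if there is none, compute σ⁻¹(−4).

Both pieces are strictly increasing (slopes 4 and 7), so each is injective on its own interval.
The left piece maps (−∞, 4) onto (−∞, 5); the right piece maps [4, ∞) onto [5, ∞).
Since 5 = 5, the images partition ℝ: σ is injective and surjective, hence bijective.
Because the two images are disjoint, no x < 4 has σ(x) = σ(4), so we compute σ⁻¹(−4): −4 lies in (−∞, 5), so solve 4x − 11 = −4: x = (−4 + 11)/4 = 7/4.

7/4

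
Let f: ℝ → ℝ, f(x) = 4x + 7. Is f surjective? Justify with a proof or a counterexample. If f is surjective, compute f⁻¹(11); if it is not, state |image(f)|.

1

For any y ∈ ℝ, x = (y − 7)/4 satisfies f(x) = y.
Hence f is surjective.
Since f is surjective, we compute f⁻¹(11) = (11 − 7)/4 = 1.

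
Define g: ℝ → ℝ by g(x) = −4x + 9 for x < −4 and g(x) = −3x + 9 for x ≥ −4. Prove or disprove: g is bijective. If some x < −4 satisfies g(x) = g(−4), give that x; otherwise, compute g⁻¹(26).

Both pieces are strictly decreasing (slopes −4 and −3), so each is injective on its own interval.
The left piece maps (−∞, −4) onto (25, ∞); the right piece maps [−4, ∞) onto (−∞, 21].
The images leave a gap (25 has no preimage), so g is not surjective, hence not bijective.
Because the two images are disjoint, no x < −4 has g(x) = g(−4), so we compute g⁻¹(26): 26 lies in (25, ∞), so solve −4x + 9 = 26: x = (26 − 9)/(−4) = −17/4.

-17/4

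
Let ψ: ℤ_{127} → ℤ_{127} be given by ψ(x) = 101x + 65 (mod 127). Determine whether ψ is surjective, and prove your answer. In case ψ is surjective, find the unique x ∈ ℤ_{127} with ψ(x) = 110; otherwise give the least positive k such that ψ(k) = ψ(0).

By definition, surjectivity means every element of the codomain has a preimage under ψ.
Since gcd(101, 127) = 1, 101 is invertible modulo 127. Euclid's algorithm: 127 = 1·101 + 26, 101 = 3·26 + 23, 26 = 1·23 + 3, 23 = 7·3 + 2, 3 = 1·2 + 1; back-substituting gives 1 = 83·101 − 66·127, so 101⁻¹ ≡ 83 (mod 127).
Then y ↦ 83(y − 65) is a two-sided inverse to ψ, so every y ∈ ℤ_{127} has a preimage.
Therefore ψ is surjective.
Since ψ is surjective, we find ψ⁻¹(110): we need 101x ≡ 110 − 65 ≡ 45 (mod 127). Using 101⁻¹ = 83: x ≡ 83·45 = 3735 = 29·127 + 52, so x = 52.
Check: ψ(52) = 101·52 + 65 = 5317 = 41·127 + 110 ≡ 110 (mod 127).

52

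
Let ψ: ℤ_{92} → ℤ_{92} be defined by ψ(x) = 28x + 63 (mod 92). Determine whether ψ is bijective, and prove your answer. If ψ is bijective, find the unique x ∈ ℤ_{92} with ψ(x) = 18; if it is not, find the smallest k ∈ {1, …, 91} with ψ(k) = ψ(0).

23

We have gcd(28, 92) = 4 > 1. Taking x_1 = 0 and x_2 = 23: ψ(0) = 63 and ψ(23) = 28·23 + 63 = 707 ≡ 63 (mod 92).
So ψ(0) = ψ(23) while 0 ≠ 23, therefore ψ is not injective, hence not bijective.
Since ψ is not bijective, we find the least positive k with ψ(k) = ψ(0): this means 28k ≡ 0 (mod 92), i.e. 92 ∣ 28k. Since gcd(28, 92) = 4, dividing through by 4 this holds exactly when 23 ∣ 7k, and as gcd(7, 23) = 1, exactly when 23 ∣ k.
The smallest positive such k is 23.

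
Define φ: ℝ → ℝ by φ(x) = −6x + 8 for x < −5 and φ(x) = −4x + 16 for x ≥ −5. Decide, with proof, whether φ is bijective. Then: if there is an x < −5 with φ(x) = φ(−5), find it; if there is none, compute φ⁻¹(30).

Both pieces are strictly decreasing (slopes −6 and −4), so each is injective on its own interval.
The left piece maps (−∞, −5) onto (38, ∞); the right piece maps [−5, ∞) onto (−∞, 36].
The images leave a gap (38 has no preimage), so φ is not surjective, hence not bijective.
Because the two images are disjoint, no x < −5 has φ(x) = φ(−5), so we compute φ⁻¹(30): 30 lies in (−∞, 36], so solve −4x + 16 = 30: x = (30 − 16)/(−4) = −7/2.

-7/2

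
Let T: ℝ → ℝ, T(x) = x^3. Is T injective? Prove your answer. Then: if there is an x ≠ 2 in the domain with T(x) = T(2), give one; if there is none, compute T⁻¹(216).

On ℝ, x ↦ x^3 is strictly increasing (since 3 is odd), so T(s) = T(t) forces s = t. Thus T is injective.
Since x ↦ x^3 is strictly increasing on ℝ, it is injective there, so no x ≠ 2 in the domain has T(x) = T(2). We therefore compute T⁻¹(216) = 216^{1/3} = 6 (indeed 6^3 = 216).

6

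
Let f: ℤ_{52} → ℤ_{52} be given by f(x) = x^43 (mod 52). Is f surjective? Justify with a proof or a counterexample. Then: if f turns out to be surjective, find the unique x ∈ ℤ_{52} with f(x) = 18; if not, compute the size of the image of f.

f(0) = 0^43 = 0.
f(26): Repeated squaring mod 52: 26^1 ≡ 26, 26^2 ≡ 26² = 676 ≡ 0, 26^4 ≡ 0² = 0, 26^8 ≡ 0² = 0, 26^16 ≡ 0² = 0, 26^32 ≡ 0² = 0. Since 43 = 32 + 8 + 2 + 1, 26^43 ≡ 0·0·0·26: 0·0 = 0, then 0·0 = 0, then 0·26 = 0. So 26^43 ≡ 0 (mod 52).
So f(0) = f(26) = 0 while 0 ≠ 26, so f is not injective.
A non-injective map from the 52-element set ℤ_{52} to itself takes at most 51 distinct values, so it cannot be surjective. Thus f is not surjective.
Since f is not surjective, we determine |image(f)|. Computing x^43 mod 52 for each x (by repeated squaring, reducing mod 52 at every step), the values f(0), f(1), …, f(51) are: 0, 1, 24, 3, 4, 21, 20, 19, 44, 9, 36, 15, 12, 13, 40, 11, 16, 17, 8, 7, 32, 5, 48, 23, 28, 25, 0, 27, 24, 29, 4, 47, 20, 45, 44, 35, 36, 41, 12, 39, 40, 37, 16, 43, 8, 33, 32, 31, 48, 49, 28, 51.
The distinct values are {0, 1, 3, 4, 5, 7, 8, 9, 11, 12, 13, 15, 16, 17, 19, 20, 21, 23, 24, 25, 27, 28, 29, 31, 32, 33, 35, 36, 37, 39, 40, 41, 43, 44, 45, 47, 48, 49, 51}; there are 39 of them.

39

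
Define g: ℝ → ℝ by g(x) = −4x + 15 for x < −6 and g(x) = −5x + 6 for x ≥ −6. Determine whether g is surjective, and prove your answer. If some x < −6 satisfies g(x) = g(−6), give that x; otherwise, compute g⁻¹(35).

Both pieces are strictly decreasing (slopes −4 and −5), so each is injective on its own interval.
The left piece maps (−∞, −6) onto (39, ∞); the right piece maps [−6, ∞) onto (−∞, 36].
The union (39, ∞) ∪ (−∞, 36] omits the interval between 39 and 36; in particular 39 has no preimage. So g is not surjective.
Because the two images are disjoint, no x < −6 has g(x) = g(−6), so we compute g⁻¹(35): 35 lies in (−∞, 36], so solve −5x + 6 = 35: x = (35 − 6)/(−5) = −29/5.

-29/5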